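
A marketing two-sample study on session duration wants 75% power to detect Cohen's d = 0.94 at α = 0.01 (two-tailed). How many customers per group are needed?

z_{α/2} = 2.576, z_β = Φ⁻¹(0.75) = 0.674. For large effect (d = 0.94): n per group = 2(z_{α/2} + z_β)²/d² = 2(2.576 + 0.674)²/0.94² = 23.9 → 24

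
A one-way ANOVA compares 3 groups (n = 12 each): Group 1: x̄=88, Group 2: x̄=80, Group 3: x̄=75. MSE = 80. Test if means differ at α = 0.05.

Grand mean = 81.0. SS_between = 1032.0, MS_between = 516.0. F = 6.45, F_crit ≈ 3.285. Reject H₀.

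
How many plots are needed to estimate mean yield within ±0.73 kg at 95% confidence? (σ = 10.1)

n = (z*σ/E)² = (1.96×10.1/0.73)² = 735.4 → n = 736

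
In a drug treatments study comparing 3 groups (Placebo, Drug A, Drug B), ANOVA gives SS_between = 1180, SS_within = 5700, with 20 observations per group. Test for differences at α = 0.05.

df_between = 2, df_within = 57. F = MS_between/MS_within = 590.0/100.0 = 5.9. F_crit ≈ 3.159. Reject H₀. At least one mean differs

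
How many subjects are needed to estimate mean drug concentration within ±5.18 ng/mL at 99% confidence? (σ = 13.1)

n = (z*σ/E)² = (2.576×13.1/5.18)² = 42.4 → n = 43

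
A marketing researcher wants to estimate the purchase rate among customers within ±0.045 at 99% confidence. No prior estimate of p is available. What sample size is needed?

Conservative approach: use p = 0.5 (maximizes p(1-p) = 0.25). n = z²(0.25)/E² = 2.576²×0.25/0.045² = 819.2 → n = 820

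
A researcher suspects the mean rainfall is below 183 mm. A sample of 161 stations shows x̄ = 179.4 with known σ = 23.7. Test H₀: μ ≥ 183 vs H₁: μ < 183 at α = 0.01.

z = -1.927. Critical value: -2.33. Fail to reject H₀.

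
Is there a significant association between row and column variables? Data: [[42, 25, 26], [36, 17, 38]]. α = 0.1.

χ² = 4.214. df = 2, critical = 4.605. Fail to reject H₀. No evidence of dependence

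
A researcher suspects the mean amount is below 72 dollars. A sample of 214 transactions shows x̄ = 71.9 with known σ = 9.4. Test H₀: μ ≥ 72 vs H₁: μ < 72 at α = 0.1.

z = -0.156. Critical value: -1.28. Fail to reject H₀.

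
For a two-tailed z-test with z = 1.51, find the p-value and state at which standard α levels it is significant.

p = 2·P(Z > |1.51|) = 2·(1 - Φ(1.51)) ≈ 0.131. Not significant at any standard level.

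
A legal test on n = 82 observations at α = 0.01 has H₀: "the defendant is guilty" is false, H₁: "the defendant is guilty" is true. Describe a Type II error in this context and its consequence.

Type II error: failing to reject H₀ when it is false — concluding that the defendant is guilty is not supported when in fact it is. Consequence: acquitting a guilty person.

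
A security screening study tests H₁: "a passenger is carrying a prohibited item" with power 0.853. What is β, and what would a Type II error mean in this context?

β = 1 - power = 1 - 0.853 = 0.147. A Type II error is failing to reject H₀ when H₀ is false (false negative) — here, failing to conclude that a passenger is carrying a prohibited item when in fact it is true. Consequence: letting a prohibited item through — security breach.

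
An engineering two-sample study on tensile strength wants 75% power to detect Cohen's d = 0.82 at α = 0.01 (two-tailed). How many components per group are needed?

z_{α/2} = 2.576, z_β = Φ⁻¹(0.75) = 0.674. For large effect (d = 0.82): n per group = 2(z_{α/2} + z_β)²/d² = 2(2.576 + 0.674)²/0.82² = 31.4 → 32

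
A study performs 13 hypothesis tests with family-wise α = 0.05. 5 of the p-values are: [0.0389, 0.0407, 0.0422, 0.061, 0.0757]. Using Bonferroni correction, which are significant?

Bonferroni α = 0.05/13 = 0.00385. None of the given p-values are significant.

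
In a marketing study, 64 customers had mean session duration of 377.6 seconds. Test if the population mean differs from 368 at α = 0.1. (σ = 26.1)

z = (x̄ - μ₀)/(σ/√n) = (377.6 - 368)/(26.1/√64) = 2.943. Critical value: ±1.645. Since |2.943| > 1.645, Reject H₀.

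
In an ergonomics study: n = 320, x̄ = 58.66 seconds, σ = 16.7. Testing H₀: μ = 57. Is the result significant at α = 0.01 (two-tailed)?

z = (58.66 - 57)/(16.7/√320) = 1.778. Since |z| ≤ 2.576, not significant at α = 0.01.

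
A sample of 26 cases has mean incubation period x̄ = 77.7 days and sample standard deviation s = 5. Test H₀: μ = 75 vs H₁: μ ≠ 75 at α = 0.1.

t = (x̄ - μ₀)/(s/√n) = (77.7 - 75)/(5/√26) = 2.753. df = 25, critical t = ±1.708. Reject H₀.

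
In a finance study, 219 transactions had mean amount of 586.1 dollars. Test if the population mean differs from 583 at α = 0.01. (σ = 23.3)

z = (x̄ - μ₀)/(σ/√n) = (586.1 - 583)/(23.3/√219) = 1.969. Critical value: ±2.576. Since |1.969| ≤ 2.576, Fail to reject H₀.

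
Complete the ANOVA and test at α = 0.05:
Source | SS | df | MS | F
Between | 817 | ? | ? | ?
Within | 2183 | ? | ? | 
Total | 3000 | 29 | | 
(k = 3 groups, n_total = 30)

df_between = 2, df_within = 27. MS_between = 408.5, MS_within = 80.85. F = 5.052, F_crit ≈ 3.354. Reject H₀.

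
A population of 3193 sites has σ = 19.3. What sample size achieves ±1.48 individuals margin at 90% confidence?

Without FPC: n₀ = (1.645×19.3/1.48)² = 460.175. With FPC: n = n₀N/(n₀+N-1) = 402.3 → n = 403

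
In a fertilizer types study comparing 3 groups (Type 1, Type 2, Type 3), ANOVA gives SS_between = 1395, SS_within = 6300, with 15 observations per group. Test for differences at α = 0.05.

df_between = 2, df_within = 42. F = MS_between/MS_within = 697.5/150.0 = 4.65. F_crit ≈ 3.22. Reject H₀. At least one mean differs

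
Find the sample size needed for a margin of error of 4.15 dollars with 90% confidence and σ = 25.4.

n = (z*σ/E)² = (1.645×25.4/4.15)² = 101.4 → n = 102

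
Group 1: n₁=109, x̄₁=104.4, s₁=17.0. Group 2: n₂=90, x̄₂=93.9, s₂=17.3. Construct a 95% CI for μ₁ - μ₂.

Difference = 10.5. SE = √(17.0²/109 + 17.3²/90) = 2.445. CI = (5.71, 15.29)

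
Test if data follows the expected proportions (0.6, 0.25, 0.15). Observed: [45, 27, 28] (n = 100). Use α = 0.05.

Expected: [60.0, 25.0, 15.0]. χ² = 15.177. df = 2, critical = 5.991. Reject H₀.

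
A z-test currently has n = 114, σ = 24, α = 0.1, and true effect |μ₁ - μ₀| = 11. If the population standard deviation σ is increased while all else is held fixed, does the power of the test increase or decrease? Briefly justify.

Power decreases: a larger σ inflates the standard error σ/√n, pulling the sampling distribution under H₁ back toward the critical value.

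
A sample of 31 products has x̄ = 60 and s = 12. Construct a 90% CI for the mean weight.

CI = x̄ ± t*(s/√n) = 60 ± 1.697(12/√31) = (56.34, 63.66)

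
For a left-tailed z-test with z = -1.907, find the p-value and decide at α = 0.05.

p = P(Z < -1.907) = Φ(-1.907) ≈ 0.0283. Since p < 0.05, reject H₀ (significant) at α = 0.05.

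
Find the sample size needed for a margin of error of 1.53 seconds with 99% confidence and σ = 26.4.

n = (z*σ/E)² = (2.576×26.4/1.53)² = 1975.7 → n = 1976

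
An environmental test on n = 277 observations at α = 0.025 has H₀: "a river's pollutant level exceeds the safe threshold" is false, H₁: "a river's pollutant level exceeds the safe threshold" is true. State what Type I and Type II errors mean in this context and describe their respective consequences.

Type I (false positive): concluding that a river's pollutant level exceeds the safe threshold when it is not — shutting down a compliant factory unnecessarily. Type II (false negative): failing to conclude that a river's pollutant level exceeds the safe threshold when it is — allowing unsafe pollution to continue. Which is costlier depends on domain priorities and is a judgement call rather than a statistical fact.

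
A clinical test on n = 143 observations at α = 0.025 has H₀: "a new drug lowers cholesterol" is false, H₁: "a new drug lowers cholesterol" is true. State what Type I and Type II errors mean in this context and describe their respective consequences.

Type I (false positive): concluding that a new drug lowers cholesterol when it is not — approving an ineffective drug — patients take a useless medication and may skip effective alternatives. Type II (false negative): failing to conclude that a new drug lowers cholesterol when it is — shelving an effective drug — patients miss out on a treatment that would have helped. Which is costlier depends on domain priorities and is a judgement call rather than a statistical fact.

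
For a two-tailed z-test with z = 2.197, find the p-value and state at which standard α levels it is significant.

p = 2·P(Z > |2.197|) = 2·(1 - Φ(2.197)) ≈ 0.028. Significant at α = 0.1; Significant at α = 0.05.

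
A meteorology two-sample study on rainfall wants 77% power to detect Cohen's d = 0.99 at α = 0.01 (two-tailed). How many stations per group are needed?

z_{α/2} = 2.576, z_β = Φ⁻¹(0.77) = 0.739. For large effect (d = 0.99): n per group = 2(z_{α/2} + z_β)²/d² = 2(2.576 + 0.739)²/0.99² = 22.4 → 23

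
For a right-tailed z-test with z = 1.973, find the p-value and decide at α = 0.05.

p = P(Z > 1.973) = 1 - Φ(1.973) ≈ 0.0242. Since p < 0.05, reject H₀ (significant) at α = 0.05.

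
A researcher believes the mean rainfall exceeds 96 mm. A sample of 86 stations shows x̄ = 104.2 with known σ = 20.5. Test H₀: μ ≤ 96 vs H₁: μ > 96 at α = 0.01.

z = 3.709. Critical value: 2.33. Reject H₀.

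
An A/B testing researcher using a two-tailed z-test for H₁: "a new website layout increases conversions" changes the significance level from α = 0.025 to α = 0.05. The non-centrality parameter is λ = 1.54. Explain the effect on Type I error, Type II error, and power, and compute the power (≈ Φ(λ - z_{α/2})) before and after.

Increasing α from 0.025 to 0.05:
• Type I error rate increases (α is the Type I rate by definition).
• Critical value moves from z_{α/2} = 2.241 to 1.96, so power = Φ(λ - z_{α/2}) goes from Φ(1.54 - 2.241) = 0.242 to Φ(1.54 - 1.96) = 0.337.
• Type II error rate β = 1 - power therefore decreases (0.758 → 0.663).
Appropriate when false negatives are costly — here, discarding a layout that would have improved conversions — lost revenue.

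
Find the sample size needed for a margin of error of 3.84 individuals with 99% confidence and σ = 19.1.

n = (z*σ/E)² = (2.576×19.1/3.84)² = 164.2 → n = 165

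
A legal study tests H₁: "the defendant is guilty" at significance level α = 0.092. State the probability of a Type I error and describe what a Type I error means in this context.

P(Type I error) = α = 0.092. A Type I error is rejecting H₀ when H₀ is actually true (false positive) — here, concluding that the defendant is guilty when in fact this is not the case. Consequence: convicting an innocent person.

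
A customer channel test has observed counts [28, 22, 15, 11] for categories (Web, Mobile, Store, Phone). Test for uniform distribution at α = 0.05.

Expected = 19 each. χ² = Σ(O-E)²/E = 8.947. df = 3, critical value = 7.815. Reject H₀.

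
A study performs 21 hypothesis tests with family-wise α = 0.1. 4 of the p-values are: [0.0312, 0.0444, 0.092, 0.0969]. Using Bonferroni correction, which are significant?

Bonferroni α = 0.1/21 = 0.00476. None of the given p-values are significant.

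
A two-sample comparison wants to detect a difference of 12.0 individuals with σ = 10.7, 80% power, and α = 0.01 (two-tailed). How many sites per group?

n per group = 2(z_α/2 + z_β)²σ²/d² = 2×(2.576 + 0.84)²×10.7²/12.0² = 18.6 → n = 19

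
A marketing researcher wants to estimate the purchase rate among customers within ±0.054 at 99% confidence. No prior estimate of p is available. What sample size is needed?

Conservative approach: use p = 0.5 (maximizes p(1-p) = 0.25). n = z²(0.25)/E² = 2.576²×0.25/0.054² = 568.9 → n = 569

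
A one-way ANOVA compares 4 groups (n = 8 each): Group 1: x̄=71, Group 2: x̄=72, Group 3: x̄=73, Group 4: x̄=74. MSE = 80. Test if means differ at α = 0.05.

Grand mean = 72.5. SS_between = 40.0, MS_between = 13.33. F = 0.167, F_crit ≈ 2.947. Fail to reject H₀.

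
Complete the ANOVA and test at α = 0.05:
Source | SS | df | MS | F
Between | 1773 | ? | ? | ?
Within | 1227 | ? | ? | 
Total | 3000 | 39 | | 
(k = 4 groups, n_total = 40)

df_between = 3, df_within = 36. MS_between = 591.0, MS_within = 34.08. F = 17.34, F_crit ≈ 2.866. Reject H₀.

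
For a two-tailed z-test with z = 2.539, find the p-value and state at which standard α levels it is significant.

p = 2·P(Z > |2.539|) = 2·(1 - Φ(2.539)) ≈ 0.0111. Significant at α = 0.1; Significant at α = 0.05.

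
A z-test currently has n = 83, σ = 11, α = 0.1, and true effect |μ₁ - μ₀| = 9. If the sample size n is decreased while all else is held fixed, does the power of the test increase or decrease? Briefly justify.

Power decreases: a smaller n inflates the standard error σ/√n, pulling the sampling distribution under H₁ back toward the critical value.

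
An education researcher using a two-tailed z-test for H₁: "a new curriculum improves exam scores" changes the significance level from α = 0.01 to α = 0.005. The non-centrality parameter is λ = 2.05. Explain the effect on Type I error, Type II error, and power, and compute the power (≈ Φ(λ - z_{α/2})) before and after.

Decreasing α from 0.01 to 0.005:
• Type I error rate decreases (α is the Type I rate by definition).
• Critical value moves from z_{α/2} = 2.576 to 2.807, so power = Φ(λ - z_{α/2}) goes from Φ(2.05 - 2.576) = 0.299 to Φ(2.05 - 2.807) = 0.225.
• Type II error rate β = 1 - power therefore increases (0.701 → 0.775).
Appropriate when false positives are costly — here, adopting a curriculum that gives no real benefit — disruption for nothing.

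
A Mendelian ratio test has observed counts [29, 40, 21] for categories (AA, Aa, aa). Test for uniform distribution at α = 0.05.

Expected = 30 each. χ² = Σ(O-E)²/E = 6.067. df = 2, critical value = 5.991. Reject H₀.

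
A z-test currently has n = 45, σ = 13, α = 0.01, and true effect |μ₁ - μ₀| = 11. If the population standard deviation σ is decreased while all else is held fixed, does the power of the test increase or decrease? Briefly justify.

Power increases: a smaller σ shrinks the standard error σ/√n, moving the sampling distribution under H₁ further from the critical value.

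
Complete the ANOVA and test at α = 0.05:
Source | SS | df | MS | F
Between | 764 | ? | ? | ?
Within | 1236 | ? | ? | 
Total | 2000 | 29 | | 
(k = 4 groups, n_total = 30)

df_between = 3, df_within = 26. MS_between = 254.67, MS_within = 47.54. F = 5.357, F_crit ≈ 2.975. Reject H₀.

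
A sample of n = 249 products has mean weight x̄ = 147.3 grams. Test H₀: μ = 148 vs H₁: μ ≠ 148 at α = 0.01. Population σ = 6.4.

z = (x̄ - μ₀)/(σ/√n) = (147.3 - 148)/(6.4/√249) = -1.726. Critical value: ±2.576. Since |-1.726| ≤ 2.576, Fail to reject H₀.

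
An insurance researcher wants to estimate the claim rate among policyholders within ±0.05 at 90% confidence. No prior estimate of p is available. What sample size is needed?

Conservative approach: use p = 0.5 (maximizes p(1-p) = 0.25). n = z²(0.25)/E² = 1.645²×0.25/0.05² = 270.6 → n = 271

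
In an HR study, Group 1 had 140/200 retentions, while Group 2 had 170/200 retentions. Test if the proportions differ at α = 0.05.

p̂₁ = 0.7, p̂₂ = 0.85, pooled p̂ = 0.775. z = -3.592. Critical: ±1.96. Reject H₀.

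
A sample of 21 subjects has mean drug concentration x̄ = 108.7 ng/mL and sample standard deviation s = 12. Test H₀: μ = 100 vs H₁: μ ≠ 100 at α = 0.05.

t = (x̄ - μ₀)/(s/√n) = (108.7 - 100)/(12/√21) = 3.322. df = 20, critical t = ±2.086. Reject H₀.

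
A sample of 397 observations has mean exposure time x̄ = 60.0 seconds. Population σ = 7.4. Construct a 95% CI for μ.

CI = x̄ ± z*(σ/√n) = 60.0 ± 1.96(7.4/√397) = 60.0 ± 0.73 = (59.27, 60.73)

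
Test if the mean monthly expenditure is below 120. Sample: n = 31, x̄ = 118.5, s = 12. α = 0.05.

t = (118.5 - 120)/(12/√31) = -0.696, df = 30. Critical t = -1.697. Fail to reject H₀.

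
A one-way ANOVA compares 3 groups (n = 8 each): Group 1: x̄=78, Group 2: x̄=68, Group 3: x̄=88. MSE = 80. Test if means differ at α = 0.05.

Grand mean = 78.0. SS_between = 1600.0, MS_between = 800.0. F = 10.0, F_crit ≈ 3.467. Reject H₀.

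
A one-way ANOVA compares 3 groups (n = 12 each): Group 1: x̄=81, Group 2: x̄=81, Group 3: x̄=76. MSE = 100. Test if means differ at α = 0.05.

Grand mean = 79.33. SS_between = 200.0, MS_between = 100.0. F = 1.0, F_crit ≈ 3.285. Fail to reject H₀.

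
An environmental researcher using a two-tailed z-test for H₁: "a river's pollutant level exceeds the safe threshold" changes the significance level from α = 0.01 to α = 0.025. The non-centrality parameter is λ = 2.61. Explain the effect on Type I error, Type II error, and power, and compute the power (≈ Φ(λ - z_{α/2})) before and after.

Increasing α from 0.01 to 0.025:
• Type I error rate increases (α is the Type I rate by definition).
• Critical value moves from z_{α/2} = 2.576 to 2.241, so power = Φ(λ - z_{α/2}) goes from Φ(2.61 - 2.576) = 0.514 to Φ(2.61 - 2.241) = 0.644.
• Type II error rate β = 1 - power therefore decreases (0.486 → 0.356).
Appropriate when false negatives are costly — here, allowing unsafe pollution to continue.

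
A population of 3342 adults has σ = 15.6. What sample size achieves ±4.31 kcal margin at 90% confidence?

Without FPC: n₀ = (1.645×15.6/4.31)² = 35.451. With FPC: n = n₀N/(n₀+N-1) = 35.1 → n = 36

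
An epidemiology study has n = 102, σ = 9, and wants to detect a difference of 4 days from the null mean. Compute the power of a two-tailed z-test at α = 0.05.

SE = σ/√n = 9/√102 = 0.891. Non-centrality λ = d/SE = 4/0.891 = 4.489. Power ≈ Φ(λ - z_{α/2}) = Φ(4.489 - 1.96) = Φ(2.529) = 0.994.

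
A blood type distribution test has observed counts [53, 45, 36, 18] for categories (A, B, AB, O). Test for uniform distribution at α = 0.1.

Expected = 38 each. χ² = Σ(O-E)²/E = 17.842. df = 3, critical value = 6.251. Reject H₀.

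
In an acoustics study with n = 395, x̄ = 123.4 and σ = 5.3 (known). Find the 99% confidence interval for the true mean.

CI = x̄ ± z*(σ/√n) = 123.4 ± 2.576(5.3/√395) = 123.4 ± 0.69 = (122.71, 124.09)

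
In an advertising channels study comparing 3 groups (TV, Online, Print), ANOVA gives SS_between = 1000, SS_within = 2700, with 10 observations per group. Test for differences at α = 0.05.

df_between = 2, df_within = 27. F = MS_between/MS_within = 500.0/100.0 = 5.0. F_crit ≈ 3.354. Reject H₀. At least one mean differs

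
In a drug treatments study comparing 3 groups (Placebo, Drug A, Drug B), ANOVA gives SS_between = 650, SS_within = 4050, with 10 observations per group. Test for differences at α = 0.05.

df_between = 2, df_within = 27. F = MS_between/MS_within = 325.0/150.0 = 2.167. F_crit ≈ 3.354. Fail to reject H₀.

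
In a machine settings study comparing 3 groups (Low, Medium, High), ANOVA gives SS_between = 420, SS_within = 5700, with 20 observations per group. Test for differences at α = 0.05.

df_between = 2, df_within = 57. F = MS_between/MS_within = 210.0/100.0 = 2.1. F_crit ≈ 3.159. Fail to reject H₀.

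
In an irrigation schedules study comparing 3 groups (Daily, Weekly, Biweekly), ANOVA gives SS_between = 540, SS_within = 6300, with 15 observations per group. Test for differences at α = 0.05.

df_between = 2, df_within = 42. F = MS_between/MS_within = 270.0/150.0 = 1.8. F_crit ≈ 3.22. Fail to reject H₀.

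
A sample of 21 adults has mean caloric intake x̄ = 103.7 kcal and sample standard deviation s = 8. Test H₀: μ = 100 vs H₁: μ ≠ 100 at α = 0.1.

t = (x̄ - μ₀)/(s/√n) = (103.7 - 100)/(8/√21) = 2.119. df = 20, critical t = ±1.725. Reject H₀.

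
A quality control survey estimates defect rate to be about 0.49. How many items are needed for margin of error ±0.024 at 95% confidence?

n = z²p(1-p)/E² = 1.96²×0.49×0.51/0.024² = 1666.7 → n = 1667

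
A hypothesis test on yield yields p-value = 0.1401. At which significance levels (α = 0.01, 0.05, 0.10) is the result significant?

p = 0.1401. Not significant at any of the given levels.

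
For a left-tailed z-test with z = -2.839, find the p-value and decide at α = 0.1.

p = P(Z < -2.839) = Φ(-2.839) ≈ 0.0023. Since p < 0.1, reject H₀ (significant) at α = 0.1.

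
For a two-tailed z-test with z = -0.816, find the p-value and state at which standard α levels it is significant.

p = 2·P(Z > |-0.816|) = 2·(1 - Φ(0.816)) ≈ 0.4145. Not significant at any standard level.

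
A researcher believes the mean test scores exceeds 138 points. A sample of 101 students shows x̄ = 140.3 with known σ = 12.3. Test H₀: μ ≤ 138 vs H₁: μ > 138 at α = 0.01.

z = 1.879. Critical value: 2.33. Fail to reject H₀.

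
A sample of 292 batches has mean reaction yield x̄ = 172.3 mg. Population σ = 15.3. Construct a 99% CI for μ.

CI = x̄ ± z*(σ/√n) = 172.3 ± 2.576(15.3/√292) = 172.3 ± 2.31 = (169.99, 174.61)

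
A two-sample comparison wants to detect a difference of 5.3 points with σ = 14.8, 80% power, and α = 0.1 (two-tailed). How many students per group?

n per group = 2(z_α/2 + z_β)²σ²/d² = 2×(1.645 + 0.84)²×14.8²/5.3² = 96.3 → n = 97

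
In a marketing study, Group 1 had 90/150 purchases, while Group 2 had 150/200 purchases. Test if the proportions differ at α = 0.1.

p̂₁ = 0.6, p̂₂ = 0.75, pooled p̂ = 0.686. z = -2.991. Critical: ±1.645. Reject H₀.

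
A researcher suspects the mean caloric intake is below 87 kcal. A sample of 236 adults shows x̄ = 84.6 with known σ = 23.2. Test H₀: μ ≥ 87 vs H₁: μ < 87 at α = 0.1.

z = -1.589. Critical value: -1.28. Reject H₀.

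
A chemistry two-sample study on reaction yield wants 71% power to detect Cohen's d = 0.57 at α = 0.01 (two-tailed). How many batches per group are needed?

z_{α/2} = 2.576, z_β = Φ⁻¹(0.71) = 0.553. For medium effect (d = 0.57): n per group = 2(z_{α/2} + z_β)²/d² = 2(2.576 + 0.553)²/0.57² = 60.3 → 61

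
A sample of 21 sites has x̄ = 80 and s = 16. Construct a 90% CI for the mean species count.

CI = x̄ ± t*(s/√n) = 80 ± 1.725(16/√21) = (73.98, 86.02)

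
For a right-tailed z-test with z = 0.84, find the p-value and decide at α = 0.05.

p = P(Z > 0.84) = 1 - Φ(0.84) ≈ 0.2005. Since p ≥ 0.05, fail to reject H₀ (not significant) at α = 0.05.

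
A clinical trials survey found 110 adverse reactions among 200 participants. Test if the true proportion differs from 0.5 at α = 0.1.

p̂ = 0.55, p₀ = 0.5. z = (p̂ - p₀)/√(p₀(1-p₀)/n) = 1.414. Critical: ±1.645. Fail to reject H₀.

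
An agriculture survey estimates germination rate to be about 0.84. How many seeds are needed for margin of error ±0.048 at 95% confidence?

n = z²p(1-p)/E² = 1.96²×0.84×0.16/0.048² = 224.1 → n = 225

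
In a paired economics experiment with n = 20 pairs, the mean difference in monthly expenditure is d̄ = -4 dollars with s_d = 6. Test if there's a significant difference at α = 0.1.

t = d̄/(s_d/√n) = -4/(6/√20) = -2.981. df = 19, critical t = ±1.729. Reject H₀.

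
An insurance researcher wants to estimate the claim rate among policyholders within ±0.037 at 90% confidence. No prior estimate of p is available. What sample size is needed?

Conservative approach: use p = 0.5 (maximizes p(1-p) = 0.25). n = z²(0.25)/E² = 1.645²×0.25/0.037² = 494.2 → n = 495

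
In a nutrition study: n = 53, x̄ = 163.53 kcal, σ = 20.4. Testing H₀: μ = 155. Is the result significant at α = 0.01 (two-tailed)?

z = (163.53 - 155)/(20.4/√53) = 3.044. Since |z| > 2.576, significant at α = 0.01.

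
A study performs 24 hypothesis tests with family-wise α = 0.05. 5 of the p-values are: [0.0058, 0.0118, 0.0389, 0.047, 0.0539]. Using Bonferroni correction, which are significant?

Bonferroni α = 0.05/24 = 0.00208. None of the given p-values are significant.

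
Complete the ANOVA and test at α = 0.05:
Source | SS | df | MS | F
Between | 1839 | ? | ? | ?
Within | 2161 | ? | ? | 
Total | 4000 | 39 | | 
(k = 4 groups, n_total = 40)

df_between = 3, df_within = 36. MS_between = 613.0, MS_within = 60.03. F = 10.212, F_crit ≈ 2.866. Reject H₀.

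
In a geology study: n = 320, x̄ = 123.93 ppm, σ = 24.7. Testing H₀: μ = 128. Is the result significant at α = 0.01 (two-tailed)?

z = (123.93 - 128)/(24.7/√320) = -2.948. Since |z| > 2.576, significant at α = 0.01.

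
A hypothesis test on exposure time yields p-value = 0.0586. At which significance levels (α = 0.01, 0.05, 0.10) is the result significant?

p = 0.0586. Significant at: α = 0.1.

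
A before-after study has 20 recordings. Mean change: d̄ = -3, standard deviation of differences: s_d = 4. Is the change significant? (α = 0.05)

t = d̄/(s_d/√n) = -3/(4/√20) = -3.354. df = 19, critical t = ±2.093. Reject H₀.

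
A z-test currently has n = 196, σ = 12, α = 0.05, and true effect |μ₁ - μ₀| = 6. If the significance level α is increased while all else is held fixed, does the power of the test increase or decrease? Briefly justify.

Power increases: a larger α lowers the critical value, so more of the H₁ sampling distribution falls in the rejection region.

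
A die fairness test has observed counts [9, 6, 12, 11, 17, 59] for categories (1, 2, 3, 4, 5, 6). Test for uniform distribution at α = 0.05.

Expected = 19 each. χ² = Σ(O-E)²/E = 104.526. df = 5, critical value = 11.07. Reject H₀.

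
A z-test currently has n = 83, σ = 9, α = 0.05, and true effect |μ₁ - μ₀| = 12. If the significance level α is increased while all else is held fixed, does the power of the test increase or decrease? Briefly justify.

Power increases: a larger α lowers the critical value, so more of the H₁ sampling distribution falls in the rejection region.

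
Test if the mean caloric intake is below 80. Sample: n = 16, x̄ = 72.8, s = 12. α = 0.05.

t = (72.8 - 80)/(12/√16) = -2.4, df = 15. Critical t = -1.753. Reject H₀.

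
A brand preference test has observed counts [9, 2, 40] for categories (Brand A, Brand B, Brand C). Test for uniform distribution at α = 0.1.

Expected = 17 each. χ² = Σ(O-E)²/E = 48.118. df = 2, critical value = 4.605. Reject H₀.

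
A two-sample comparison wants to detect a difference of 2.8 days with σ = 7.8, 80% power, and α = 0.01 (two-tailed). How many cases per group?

n per group = 2(z_α/2 + z_β)²σ²/d² = 2×(2.576 + 0.84)²×7.8²/2.8² = 181.1 → n = 182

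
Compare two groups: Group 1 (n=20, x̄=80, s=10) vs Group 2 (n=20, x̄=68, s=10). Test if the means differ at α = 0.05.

Pooled sp = 10.0. t = 3.795, df = 38. Critical t = ±2.024. Reject H₀.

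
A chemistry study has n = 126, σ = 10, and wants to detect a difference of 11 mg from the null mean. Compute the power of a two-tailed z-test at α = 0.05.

SE = σ/√n = 10/√126 = 0.891. Non-centrality λ = d/SE = 11/0.891 = 12.347. Power ≈ Φ(λ - z_{α/2}) = Φ(12.347 - 1.96) = Φ(10.387) = 1.0.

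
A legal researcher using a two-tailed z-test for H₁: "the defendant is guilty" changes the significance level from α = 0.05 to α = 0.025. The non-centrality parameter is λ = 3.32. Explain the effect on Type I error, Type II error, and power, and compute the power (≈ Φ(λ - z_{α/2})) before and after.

Decreasing α from 0.05 to 0.025:
• Type I error rate decreases (α is the Type I rate by definition).
• Critical value moves from z_{α/2} = 1.96 to 2.241, so power = Φ(λ - z_{α/2}) goes from Φ(3.32 - 1.96) = 0.913 to Φ(3.32 - 2.241) = 0.86.
• Type II error rate β = 1 - power therefore increases (0.087 → 0.14).
Appropriate when false positives are costly — here, convicting an innocent person.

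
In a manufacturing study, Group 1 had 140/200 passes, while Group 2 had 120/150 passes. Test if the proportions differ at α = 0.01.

p̂₁ = 0.7, p̂₂ = 0.8, pooled p̂ = 0.743. z = -2.118. Critical: ±2.576. Fail to reject H₀.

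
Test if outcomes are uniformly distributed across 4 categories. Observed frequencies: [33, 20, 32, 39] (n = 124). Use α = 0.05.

Expected = 31 each. χ² = Σ(O-E)²/E = 6.129. df = 3, critical value = 7.815. Fail to reject H₀.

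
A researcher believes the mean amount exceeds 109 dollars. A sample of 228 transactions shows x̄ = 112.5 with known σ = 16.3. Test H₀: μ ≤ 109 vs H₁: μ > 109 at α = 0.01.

z = 3.242. Critical value: 2.33. Reject H₀.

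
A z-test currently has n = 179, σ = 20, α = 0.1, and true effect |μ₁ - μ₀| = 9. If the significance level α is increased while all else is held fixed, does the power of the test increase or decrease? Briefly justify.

Power increases: a larger α lowers the critical value, so more of the H₁ sampling distribution falls in the rejection region.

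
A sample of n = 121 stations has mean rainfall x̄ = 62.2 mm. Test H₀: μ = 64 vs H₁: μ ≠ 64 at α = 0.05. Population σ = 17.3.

z = (x̄ - μ₀)/(σ/√n) = (62.2 - 64)/(17.3/√121) = -1.145. Critical value: ±1.96. Since |-1.145| ≤ 1.96, Fail to reject H₀.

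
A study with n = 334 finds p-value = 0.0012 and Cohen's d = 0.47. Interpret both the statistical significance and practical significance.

Statistically significant (p = 0.0012 < 0.05). Cohen's d = 0.47 indicates a small effect size. Both statistical and practical significance should be considered.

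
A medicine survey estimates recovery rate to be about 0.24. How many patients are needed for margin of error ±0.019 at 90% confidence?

n = z²p(1-p)/E² = 1.645²×0.24×0.76/0.019² = 1367.3 → n = 1368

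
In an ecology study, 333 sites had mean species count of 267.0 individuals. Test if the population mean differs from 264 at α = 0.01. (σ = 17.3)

z = (x̄ - μ₀)/(σ/√n) = (267.0 - 264)/(17.3/√333) = 3.164. Critical value: ±2.576. Since |3.164| > 2.576, Reject H₀.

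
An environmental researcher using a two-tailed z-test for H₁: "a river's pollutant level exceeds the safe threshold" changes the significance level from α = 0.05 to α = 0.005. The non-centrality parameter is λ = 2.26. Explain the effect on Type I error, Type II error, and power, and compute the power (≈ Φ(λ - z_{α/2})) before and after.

Decreasing α from 0.05 to 0.005:
• Type I error rate decreases (α is the Type I rate by definition).
• Critical value moves from z_{α/2} = 1.96 to 2.807, so power = Φ(λ - z_{α/2}) goes from Φ(2.26 - 1.96) = 0.618 to Φ(2.26 - 2.807) = 0.292.
• Type II error rate β = 1 - power therefore increases (0.382 → 0.708).
Appropriate when false positives are costly — here, shutting down a compliant factory unnecessarily.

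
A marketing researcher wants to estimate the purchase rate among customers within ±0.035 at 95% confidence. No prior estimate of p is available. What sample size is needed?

Conservative approach: use p = 0.5 (maximizes p(1-p) = 0.25). n = z²(0.25)/E² = 1.96²×0.25/0.035² = 784.0 → n = 784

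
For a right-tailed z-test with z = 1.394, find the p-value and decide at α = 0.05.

p = P(Z > 1.394) = 1 - Φ(1.394) ≈ 0.0817. Since p ≥ 0.05, fail to reject H₀ (not significant) at α = 0.05.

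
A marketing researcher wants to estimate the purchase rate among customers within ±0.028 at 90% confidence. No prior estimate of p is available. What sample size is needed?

Conservative approach: use p = 0.5 (maximizes p(1-p) = 0.25). n = z²(0.25)/E² = 1.645²×0.25/0.028² = 862.9 → n = 863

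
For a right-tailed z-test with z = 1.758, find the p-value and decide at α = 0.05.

p = P(Z > 1.758) = 1 - Φ(1.758) ≈ 0.0394. Since p < 0.05, reject H₀ (significant) at α = 0.05.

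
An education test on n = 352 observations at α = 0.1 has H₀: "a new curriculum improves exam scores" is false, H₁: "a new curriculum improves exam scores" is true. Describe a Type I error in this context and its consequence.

Type I error: rejecting H₀ when it is true — concluding that a new curriculum improves exam scores when in fact it is not. Consequence: adopting a curriculum that gives no real benefit — disruption for nothing.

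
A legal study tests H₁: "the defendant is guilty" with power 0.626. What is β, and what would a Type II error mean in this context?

β = 1 - power = 1 - 0.626 = 0.374. A Type II error is failing to reject H₀ when H₀ is false (false negative) — here, failing to conclude that the defendant is guilty when in fact it is true. Consequence: acquitting a guilty person.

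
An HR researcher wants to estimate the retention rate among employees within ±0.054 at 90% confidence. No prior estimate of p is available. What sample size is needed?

Conservative approach: use p = 0.5 (maximizes p(1-p) = 0.25). n = z²(0.25)/E² = 1.645²×0.25/0.054² = 232.0 → n = 232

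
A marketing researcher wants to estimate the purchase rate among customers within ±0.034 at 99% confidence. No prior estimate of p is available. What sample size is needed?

Conservative approach: use p = 0.5 (maximizes p(1-p) = 0.25). n = z²(0.25)/E² = 2.576²×0.25/0.034² = 1435.1 → n = 1436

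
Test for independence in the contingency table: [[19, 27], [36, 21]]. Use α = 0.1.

χ² = 4.886. df = 1, critical = 2.706. Reject H₀. Variables are dependent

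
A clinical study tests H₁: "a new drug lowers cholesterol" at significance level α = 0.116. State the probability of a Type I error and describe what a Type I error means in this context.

P(Type I error) = α = 0.116. A Type I error is rejecting H₀ when H₀ is actually true (false positive) — here, concluding that a new drug lowers cholesterol when in fact this is not the case. Consequence: approving an ineffective drug — patients take a useless medication and may skip effective alternatives.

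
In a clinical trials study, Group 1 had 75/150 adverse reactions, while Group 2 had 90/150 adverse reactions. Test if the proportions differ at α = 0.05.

p̂₁ = 0.5, p̂₂ = 0.6, pooled p̂ = 0.55. z = -1.741. Critical: ±1.96. Fail to reject H₀.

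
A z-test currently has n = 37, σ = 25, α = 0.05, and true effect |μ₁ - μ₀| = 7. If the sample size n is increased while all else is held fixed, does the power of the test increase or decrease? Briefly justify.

Power increases: a larger n shrinks the standard error σ/√n, moving the sampling distribution under H₁ further from the critical value.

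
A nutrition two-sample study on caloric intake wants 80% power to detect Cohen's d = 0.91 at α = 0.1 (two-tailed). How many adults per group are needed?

z_{α/2} = 1.645, z_β = Φ⁻¹(0.8) = 0.842. For large effect (d = 0.91): n per group = 2(z_{α/2} + z_β)²/d² = 2(1.645 + 0.842)²/0.91² = 14.9 → 15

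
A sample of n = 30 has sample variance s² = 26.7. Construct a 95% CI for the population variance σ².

df = 29. χ²_{0.025} = 45.722, χ²_{0.975} = 16.047. CI for σ² = ((n-1)s²/χ²_{α/2}, (n-1)s²/χ²_{1-α/2}) = (29·26.7/45.722, 29·26.7/16.047) = (16.93, 48.25)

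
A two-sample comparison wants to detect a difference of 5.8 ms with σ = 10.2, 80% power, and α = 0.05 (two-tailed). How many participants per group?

n per group = 2(z_α/2 + z_β)²σ²/d² = 2×(1.96 + 0.84)²×10.2²/5.8² = 48.5 → n = 49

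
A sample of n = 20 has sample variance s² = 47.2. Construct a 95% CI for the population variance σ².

df = 19. χ²_{0.025} = 32.852, χ²_{0.975} = 8.907. CI for σ² = ((n-1)s²/χ²_{α/2}, (n-1)s²/χ²_{1-α/2}) = (19·47.2/32.852, 19·47.2/8.907) = (27.3, 100.68)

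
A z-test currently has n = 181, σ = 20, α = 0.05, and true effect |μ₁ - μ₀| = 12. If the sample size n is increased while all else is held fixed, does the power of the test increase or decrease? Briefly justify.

Power increases: a larger n shrinks the standard error σ/√n, moving the sampling distribution under H₁ further from the critical value.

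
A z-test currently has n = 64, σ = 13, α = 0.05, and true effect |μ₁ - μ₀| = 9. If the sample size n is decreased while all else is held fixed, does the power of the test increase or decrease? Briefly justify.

Power decreases: a smaller n inflates the standard error σ/√n, pulling the sampling distribution under H₁ back toward the critical value.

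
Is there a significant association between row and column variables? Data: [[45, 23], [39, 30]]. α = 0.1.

χ² = 1.346. df = 1, critical = 2.706. Fail to reject H₀. No evidence of dependence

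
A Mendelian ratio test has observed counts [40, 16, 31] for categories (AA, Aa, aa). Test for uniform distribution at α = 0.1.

Expected = 29 each. χ² = Σ(O-E)²/E = 10.138. df = 2, critical value = 4.605. Reject H₀.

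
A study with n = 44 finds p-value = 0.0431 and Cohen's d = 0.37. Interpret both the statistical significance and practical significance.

Statistically significant (p = 0.0431 < 0.05). Cohen's d = 0.37 indicates a small effect size. Both statistical and practical significance should be considered.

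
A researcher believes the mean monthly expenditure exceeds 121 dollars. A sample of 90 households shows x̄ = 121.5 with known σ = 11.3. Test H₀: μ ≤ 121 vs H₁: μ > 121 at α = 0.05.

z = 0.42. Critical value: 1.645. Fail to reject H₀.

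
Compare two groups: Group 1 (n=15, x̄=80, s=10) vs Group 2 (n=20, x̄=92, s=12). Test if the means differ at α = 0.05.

Pooled sp = 11.2. t = -3.138, df = 33. Critical t = ±2.035. Reject H₀.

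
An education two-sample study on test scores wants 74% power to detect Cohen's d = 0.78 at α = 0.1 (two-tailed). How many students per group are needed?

z_{α/2} = 1.645, z_β = Φ⁻¹(0.74) = 0.643. For medium effect (d = 0.78): n per group = 2(z_{α/2} + z_β)²/d² = 2(1.645 + 0.643)²/0.78² = 17.2 → 18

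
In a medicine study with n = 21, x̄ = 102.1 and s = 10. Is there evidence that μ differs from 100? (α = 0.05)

t = (x̄ - μ₀)/(s/√n) = (102.1 - 100)/(10/√21) = 0.962. df = 20, critical t = ±2.086. Fail to reject H₀.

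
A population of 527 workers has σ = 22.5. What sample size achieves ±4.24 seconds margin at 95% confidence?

Without FPC: n₀ = (1.96×22.5/4.24)² = 108.18. With FPC: n = n₀N/(n₀+N-1) = 89.9 → n = 90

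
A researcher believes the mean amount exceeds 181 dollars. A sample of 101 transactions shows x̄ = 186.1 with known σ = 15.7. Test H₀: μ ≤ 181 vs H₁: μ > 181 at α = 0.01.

z = 3.265. Critical value: 2.33. Reject H₀.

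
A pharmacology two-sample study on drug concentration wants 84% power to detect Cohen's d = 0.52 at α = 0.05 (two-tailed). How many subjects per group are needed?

z_{α/2} = 1.96, z_β = Φ⁻¹(0.84) = 0.994. For medium effect (d = 0.52): n per group = 2(z_{α/2} + z_β)²/d² = 2(1.96 + 0.994)²/0.52² = 64.5 → 65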